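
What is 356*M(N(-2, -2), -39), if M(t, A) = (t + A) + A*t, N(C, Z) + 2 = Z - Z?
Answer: 13172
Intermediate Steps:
N(C, Z) = -2 (N(C, Z) = -2 + (Z - Z) = -2 + 0 = -2)
M(t, A) = A + t + A*t (M(t, A) = (A + t) + A*t = A + t + A*t)
356*M(N(-2, -2), -39) = 356*(-39 - 2 - 39*(-2)) = 356*(-39 - 2 + 78) = 356*37 = 13172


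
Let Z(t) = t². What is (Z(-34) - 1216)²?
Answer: 3600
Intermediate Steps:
(Z(-34) - 1216)² = ((-34)² - 1216)² = (1156 - 1216)² = (-60)² = 3600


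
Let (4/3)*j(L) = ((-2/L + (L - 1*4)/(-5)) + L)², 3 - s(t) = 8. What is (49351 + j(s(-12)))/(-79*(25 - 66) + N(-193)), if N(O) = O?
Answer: 616961/38075 ≈ 16.204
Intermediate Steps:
s(t) = -5 (s(t) = 3 - 1*8 = 3 - 8 = -5)
j(L) = 3*(⅘ - 2/L + 4*L/5)²/4 (j(L) = 3*((-2/L + (L - 1*4)/(-5)) + L)²/4 = 3*((-2/L + (L - 4)*(-⅕)) + L)²/4 = 3*((-2/L + (-4 + L)*(-⅕)) + L)²/4 = 3*((-2/L + (⅘ - L/5)) + L)²/4 = 3*((⅘ - 2/L - L/5) + L)²/4 = 3*(⅘ - 2/L + 4*L/5)²/4)
(49351 + j(s(-12)))/(-79*(25 - 66) + N(-193)) = (49351 + (3/25)*(-5 + 2*(-5) + 2*(-5)²)²/(-5)²)/(-79*(25 - 66) - 193) = (49351 + (3/25)*(1/25)*(-5 - 10 + 2*25)²)/(-79*(-41) - 193) = (49351 + (3/25)*(1/25)*(-5 - 10 + 50)²)/(3239 - 193) = (49351 + (3/25)*(1/25)*35²)/3046 = (49351 + (3/25)*(1/25)*1225)*(1/3046) = (49351 + 147/25)*(1/3046) = (1233922/25)*(1/3046) = 616961/38075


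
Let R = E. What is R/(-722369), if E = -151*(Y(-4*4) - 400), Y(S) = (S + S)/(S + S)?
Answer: -60249/722369 ≈ -0.083405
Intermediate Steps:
Y(S) = 1 (Y(S) = (2*S)/((2*S)) = (2*S)*(1/(2*S)) = 1)
E = 60249 (E = -151*(1 - 400) = -151*(-399) = 60249)
R = 60249
R/(-722369) = 60249/(-722369) = 60249*(-1/722369) = -60249/722369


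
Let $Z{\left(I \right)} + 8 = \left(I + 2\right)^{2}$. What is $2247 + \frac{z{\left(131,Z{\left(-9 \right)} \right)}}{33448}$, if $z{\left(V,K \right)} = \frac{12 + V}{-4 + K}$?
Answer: $\frac{2780833415}{1237576} \approx 2247.0$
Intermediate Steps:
$Z{\left(I \right)} = -8 + \left(2 + I\right)^{2}$ ($Z{\left(I \right)} = -8 + \left(I + 2\right)^{2} = -8 + \left(2 + I\right)^{2}$)
$z{\left(V,K \right)} = \frac{12 + V}{-4 + K}$
$2247 + \frac{z{\left(131,Z{\left(-9 \right)} \right)}}{33448} = 2247 + \frac{\frac{1}{-4 - \left(8 - \left(2 - 9\right)^{2}\right)} \left(12 + 131\right)}{33448} = 2247 + \frac{1}{-4 - \left(8 - \left(-7\right)^{2}\right)} 143 \cdot \frac{1}{33448} = 2247 + \frac{1}{-4 + \left(-8 + 49\right)} 143 \cdot \frac{1}{33448} = 2247 + \frac{1}{-4 + 41} \cdot 143 \cdot \frac{1}{33448} = 2247 + \frac{1}{37} \cdot 143 \cdot \frac{1}{33448} = 2247 + \frac{143}{37} \cdot \frac{1}{33448} = 2247 + \frac{143}{1237576} = \frac{2780833415}{1237576}$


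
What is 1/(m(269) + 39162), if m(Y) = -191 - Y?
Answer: 1/38702 ≈ 2.5838e-5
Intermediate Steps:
1/(m(269) + 39162) = 1/((-191 - 1*269) + 39162) = 1/((-191 - 269) + 39162) = 1/(-460 + 39162) = 1/38702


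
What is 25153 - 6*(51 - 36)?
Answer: 25063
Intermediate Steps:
25153 - 6*(51 - 36) = 25153 - 6*15 = 25153 - 1*90 = 25153 - 90 = 25063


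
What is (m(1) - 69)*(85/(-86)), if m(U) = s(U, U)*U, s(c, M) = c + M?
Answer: 5695/86 ≈ 66.221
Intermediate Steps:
s(c, M) = M + c
m(U) = 2*U² (m(U) = (U + U)*U = (2*U)*U = 2*U²)
(m(1) - 69)*(85/(-86)) = (2*1² - 69)*(85/(-86)) = (2*1 - 69)*(85*(-1/86)) = (2 - 69)*(-85/86) = -67*(-85/86) = 5695/86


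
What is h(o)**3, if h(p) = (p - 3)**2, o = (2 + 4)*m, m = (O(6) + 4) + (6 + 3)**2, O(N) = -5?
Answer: 11779050242756889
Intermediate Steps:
m = 80 (m = (-5 + 4) + (6 + 3)**2 = -1 + 9**2 = -1 + 81 = 80)
o = 480 (o = (2 + 4)*80 = 6*80 = 480)
h(p) = (-3 + p)**2
h(o)**3 = ((-3 + 480)**2)**3 = (477**2)**3 = 227529**3 = 11779050242756889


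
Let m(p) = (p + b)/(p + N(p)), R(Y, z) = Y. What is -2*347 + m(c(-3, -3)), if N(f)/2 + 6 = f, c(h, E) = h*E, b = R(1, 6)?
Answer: -2080/3 ≈ -693.33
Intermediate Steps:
b = 1
c(h, E) = E*h
N(f) = -12 + 2*f
m(p) = (1 + p)/(-12 + 3*p) (m(p) = (p + 1)/(p + (-12 + 2*p)) = (1 + p)/(-12 + 3*p))
-2*347 + m(c(-3, -3)) = -2*347 + (1 - 3*(-3))/(3*(-4 - 3*(-3))) = -694 + (1 + 9)/(3*(-4 + 9)) = -694 + (⅓)*10/5 = -694 + (⅓)*(⅕)*10 = -694 + ⅔ = -2080/3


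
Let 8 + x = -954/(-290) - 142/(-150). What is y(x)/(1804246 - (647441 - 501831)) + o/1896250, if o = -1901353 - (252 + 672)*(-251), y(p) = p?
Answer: -813856247593/924430408125 ≈ -0.88039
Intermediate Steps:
x = -8186/2175 (x = -8 + (-954/(-290) - 142/(-150)) = -8 + (-954*(-1/290) - 142*(-1/150)) = -8 + (477/145 + 71/75) = -8 + 9214/2175 = -8186/2175 ≈ -3.7637)
o = -1669429 (o = -1901353 - 924*(-251) = -1901353 - 1*(-231924) = -1901353 + 231924 = -1669429)
y(x)/(1804246 - (647441 - 501831)) + o/1896250 = -8186/(2175*(1804246 - (647441 - 501831))) - 1669429/1896250 = -8186/(2175*(1804246 - 1*145610)) - 1669429*1/1896250 = -8186/(2175*(1804246 - 145610)) - 1669429/1896250 = -8186/2175/1658636 - 1669429/1896250 = -8186/2175*1/1658636 - 1669429/1896250 = -4093/1803766650 - 1669429/1896250 = -813856247593/924430408125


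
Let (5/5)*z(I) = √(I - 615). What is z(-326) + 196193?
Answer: 196193 + I*√941 ≈ 1.9619e+5 + 30.676*I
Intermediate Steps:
z(I) = √(-615 + I) (z(I) = √(I - 615) = √(-615 + I))
z(-326) + 196193 = √(-615 - 326) + 196193 = √(-941) + 196193 = I*√941 + 196193 = 196193 + I*√941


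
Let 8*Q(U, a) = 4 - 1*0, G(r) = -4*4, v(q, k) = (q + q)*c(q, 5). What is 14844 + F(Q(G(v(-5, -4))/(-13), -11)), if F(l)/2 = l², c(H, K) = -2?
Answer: 29689/2 ≈ 14845.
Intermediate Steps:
v(q, k) = -4*q (v(q, k) = (q + q)*(-2) = (2*q)*(-2) = -4*q)
G(r) = -16
Q(U, a) = ½ (Q(U, a) = (4 - 1*0)/8 = (4 + 0)/8 = (⅛)*4 = ½)
F(l) = 2*l²
14844 + F(Q(G(v(-5, -4))/(-13), -11)) = 14844 + 2*(½)² = 14844 + 2*(¼) = 14844 + ½ = 29689/2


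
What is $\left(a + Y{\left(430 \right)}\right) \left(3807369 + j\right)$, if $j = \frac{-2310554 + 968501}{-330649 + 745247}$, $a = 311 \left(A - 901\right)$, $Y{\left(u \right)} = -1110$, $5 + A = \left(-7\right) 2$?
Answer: $- \frac{226700044608911535}{207299} \approx -1.0936 \cdot 10^{12}$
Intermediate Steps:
$A = -19$ ($A = -5 - 14 = -19$)
$a = -286120$ ($a = 311 \left(-19 - 901\right) = 311 \left(-920\right) = -286120$)
$j = - \frac{1342053}{414598} \approx -3.237$
$\left(a + Y{\left(430 \right)}\right) \left(3807369 + j\right) = \left(-286120 - 1110\right) \left(3807369 - \frac{1342053}{414598}\right) = \left(-287230\right) \frac{1578526230609}{414598} = - \frac{226700044608911535}{207299}$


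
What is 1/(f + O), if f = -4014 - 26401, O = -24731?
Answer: -1/55146 ≈ -1.8134e-5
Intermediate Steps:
f = -30415
1/(f + O) = 1/(-30415 - 24731) = 1/(-55146) = -1/55146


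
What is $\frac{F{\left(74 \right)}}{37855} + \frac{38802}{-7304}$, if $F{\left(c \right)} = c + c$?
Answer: $- \frac{733884359}{138246460} \approx -5.3085$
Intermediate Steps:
$F{\left(c \right)} = 2 c$
$\frac{F{\left(74 \right)}}{37855} + \frac{38802}{-7304} = \frac{2 \cdot 74}{37855} + \frac{38802}{-7304} = 148 \cdot \frac{1}{37855} + 38802 \left(- \frac{1}{7304}\right) = \frac{148}{37855} - \frac{19401}{3652} = - \frac{733884359}{138246460}$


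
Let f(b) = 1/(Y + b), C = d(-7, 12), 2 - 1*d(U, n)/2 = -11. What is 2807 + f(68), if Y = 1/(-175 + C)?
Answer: 28437866/10131 ≈ 2807.0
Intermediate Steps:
d(U, n) = 26 (d(U, n) = 4 - 2*(-11) = 4 + 22 = 26)
C = 26
Y = -1/149 (Y = 1/(-175 + 26) = 1/(-149) = -1/149 ≈ -0.0067114)
f(b) = 1/(-1/149 + b)
2807 + f(68) = 2807 + 149/(-1 + 149*68) = 2807 + 149/(-1 + 10132) = 2807 + 149/10131 = 28437866/10131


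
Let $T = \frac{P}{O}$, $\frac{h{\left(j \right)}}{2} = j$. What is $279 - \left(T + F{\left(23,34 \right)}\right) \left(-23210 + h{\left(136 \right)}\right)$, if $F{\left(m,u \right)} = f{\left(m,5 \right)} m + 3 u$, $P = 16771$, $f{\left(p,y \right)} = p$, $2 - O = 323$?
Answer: $\frac{1420503733}{107} \approx 1.3276 \cdot 10^{7}$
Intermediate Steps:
$O = -321$ ($O = 2 - 323 = -321$)
$h{\left(j \right)} = 2 j$
$F{\left(m,u \right)} = m^{2} + 3 u$ ($F{\left(m,u \right)} = m m + 3 u = m^{2} + 3 u$)
$T = - \frac{16771}{321}$ ($T = \frac{16771}{-321} = 16771 \left(- \frac{1}{321}\right) = - \frac{16771}{321} \approx -52.246$)
$279 - \left(T + F{\left(23,34 \right)}\right) \left(-23210 + h{\left(136 \right)}\right) = 279 - \left(- \frac{16771}{321} + \left(23^{2} + 3 \cdot 34\right)\right) \left(-23210 + 2 \cdot 136\right) = 279 - \left(- \frac{16771}{321} + \left(529 + 102\right)\right) \left(-23210 + 272\right) = 279 - \left(- \frac{16771}{321} + 631\right) \left(-22938\right) = 279 - \frac{185780}{321} \left(-22938\right) = 279 - - \frac{1420473880}{107} = 279 + \frac{1420473880}{107} = \frac{1420503733}{107}$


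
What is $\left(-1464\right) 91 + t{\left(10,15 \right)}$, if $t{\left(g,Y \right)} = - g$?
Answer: $-133234$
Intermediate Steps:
$\left(-1464\right) 91 + t{\left(10,15 \right)} = \left(-1464\right) 91 - 10 = -133224 - 10 = -133234$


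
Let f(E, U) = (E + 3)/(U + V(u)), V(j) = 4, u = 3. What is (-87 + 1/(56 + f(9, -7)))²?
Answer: 20457529/2704 ≈ 7565.7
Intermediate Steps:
f(E, U) = (3 + E)/(4 + U) (f(E, U) = (E + 3)/(U + 4) = (3 + E)/(4 + U))
(-87 + 1/(56 + f(9, -7)))² = (-87 + 1/(56 + (3 + 9)/(4 - 7)))² = (-87 + 1/(56 + 12/(-3)))² = (-87 + 1/(56 - ⅓*12))² = (-87 + 1/(56 - 4))² = (-87 + 1/52)² = (-4523/52)² = 20457529/2704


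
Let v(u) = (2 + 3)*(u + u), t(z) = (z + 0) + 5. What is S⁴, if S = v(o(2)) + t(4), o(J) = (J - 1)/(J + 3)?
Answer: 14641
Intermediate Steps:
t(z) = 5 + z (t(z) = z + 5 = 5 + z)
o(J) = (-1 + J)/(3 + J)
v(u) = 10*u (v(u) = 5*(2*u) = 10*u)
S = 11 (S = 10*((-1 + 2)/(3 + 2)) + (5 + 4) = 10*(1/5) + 9 = 10*((⅕)*1) + 9 = 10*(⅕) + 9 = 2 + 9 = 11)
S⁴ = 11⁴ = 14641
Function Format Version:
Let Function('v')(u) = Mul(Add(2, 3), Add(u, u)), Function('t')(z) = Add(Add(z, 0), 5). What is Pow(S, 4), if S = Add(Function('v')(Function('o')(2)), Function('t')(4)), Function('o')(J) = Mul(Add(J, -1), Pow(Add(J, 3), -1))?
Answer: 14641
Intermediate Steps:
Function('t')(z) = Add(5, z) (Function('t')(z) = Add(z, 5) = Add(5, z))
Function('o')(J) = Mul(Pow(Add(3, J), -1), Add(-1, J)) (Function('o')(J) = Mul(Add(-1, J), Pow(Add(3, J), -1)) = Mul(Pow(Add(3, J), -1), Add(-1, J)))
Function('v')(u) = Mul(10, u) (Function('v')(u) = Mul(5, Mul(2, u)) = Mul(10, u))
S = 11 (S = Add(Mul(10, Mul(Pow(Add(3, 2), -1), Add(-1, 2))), Add(5, 4)) = Add(Mul(10, Mul(Pow(5, -1), 1)), 9) = Add(Mul(10, Mul(Rational(1, 5), 1)), 9) = Add(Mul(10, Rational(1, 5)), 9) = Add(2, 9) = 11)
Pow(S, 4) = Pow(11, 4) = 14641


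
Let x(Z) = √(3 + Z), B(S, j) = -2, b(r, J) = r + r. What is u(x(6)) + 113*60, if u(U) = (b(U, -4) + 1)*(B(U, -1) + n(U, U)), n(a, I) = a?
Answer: 6787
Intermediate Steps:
b(r, J) = 2*r
u(U) = (1 + 2*U)*(-2 + U) (u(U) = (2*U + 1)*(-2 + U) = (1 + 2*U)*(-2 + U))
u(x(6)) + 113*60 = (-2 - 3*√(3 + 6) + 2*(√(3 + 6))²) + 113*60 = (-2 - 3*√9 + 2*(√9)²) + 6780 = (-2 - 3*3 + 2*3²) + 6780 = (-2 - 9 + 2*9) + 6780 = (-2 - 9 + 18) + 6780 = 7 + 6780 = 6787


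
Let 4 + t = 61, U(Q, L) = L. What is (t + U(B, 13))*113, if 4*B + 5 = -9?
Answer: 7910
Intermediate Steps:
B = -7/2 (B = -5/4 + (1/4)*(-9) = -5/4 - 9/4 = -7/2 ≈ -3.5000)
t = 57 (t = -4 + 61 = 57)
(t + U(B, 13))*113 = (57 + 13)*113 = 70*113 = 7910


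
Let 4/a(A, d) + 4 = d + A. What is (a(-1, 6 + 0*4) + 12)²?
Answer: 256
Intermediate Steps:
a(A, d) = 4/(-4 + A + d) (a(A, d) = 4/(-4 + (d + A)) = 4/(-4 + (A + d)) = 4/(-4 + A + d))
(a(-1, 6 + 0*4) + 12)² = (4/(-4 - 1 + (6 + 0*4)) + 12)² = (4/(-4 - 1 + (6 + 0)) + 12)² = (4/(-4 - 1 + 6) + 12)² = (4/1 + 12)² = (4*1 + 12)² = (4 + 12)² = 16² = 256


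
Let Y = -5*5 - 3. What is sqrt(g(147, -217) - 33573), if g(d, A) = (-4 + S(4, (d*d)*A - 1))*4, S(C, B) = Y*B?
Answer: sqrt(525151659) ≈ 22916.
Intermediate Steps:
Y = -28 (Y = -25 - 3 = -28)
S(C, B) = -28*B
g(d, A) = 96 - 112*A*d**2 (g(d, A) = (-4 - 28*((d*d)*A - 1))*4 = (-4 - 28*(d**2*A - 1))*4 = (-4 - 28*(A*d**2 - 1))*4 = (-4 - 28*(-1 + A*d**2))*4 = (-4 + (28 - 28*A*d**2))*4 = (24 - 28*A*d**2)*4 = 96 - 112*A*d**2)
sqrt(g(147, -217) - 33573) = sqrt((96 - 112*(-217)*147**2) - 33573) = sqrt((96 - 112*(-217)*21609) - 33573) = sqrt((96 + 525185136) - 33573) = sqrt(525185232 - 33573) = sqrt(525151659)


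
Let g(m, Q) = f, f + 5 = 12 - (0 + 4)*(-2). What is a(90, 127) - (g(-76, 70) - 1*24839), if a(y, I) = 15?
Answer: 24839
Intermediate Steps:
f = 15 (f = -5 + (12 - (0 + 4)*(-2)) = -5 + (12 - 4*(-2)) = -5 + (12 - 1*(-8)) = -5 + (12 + 8) = -5 + 20 = 15)
g(m, Q) = 15
a(90, 127) - (g(-76, 70) - 1*24839) = 15 - (15 - 1*24839) = 15 - (15 - 24839) = 15 - 1*(-24824) = 15 + 24824 = 24839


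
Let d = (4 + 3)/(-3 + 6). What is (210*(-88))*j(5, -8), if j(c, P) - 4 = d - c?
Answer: -24640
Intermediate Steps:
d = 7/3 ≈ 2.3333
j(c, P) = 19/3 - c (j(c, P) = 4 + (7/3 - c) = 19/3 - c)
(210*(-88))*j(5, -8) = (210*(-88))*(19/3 - 1*5) = -18480*(19/3 - 5) = -18480*4/3 = -24640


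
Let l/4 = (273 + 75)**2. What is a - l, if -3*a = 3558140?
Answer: -5011388/3 ≈ -1.6705e+6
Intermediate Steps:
a = -3558140/3 (a = -1/3*3558140 = -3558140/3 ≈ -1.1860e+6)
l = 484416 (l = 4*(273 + 75)**2 = 4*348**2 = 4*121104 = 484416)
a - l = -3558140/3 - 1*484416 = -3558140/3 - 484416 = -5011388/3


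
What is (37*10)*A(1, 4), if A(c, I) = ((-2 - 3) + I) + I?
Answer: 1110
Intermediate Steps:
A(c, I) = -5 + 2*I (A(c, I) = (-5 + I) + I = -5 + 2*I)
(37*10)*A(1, 4) = (37*10)*(-5 + 2*4) = 370*(-5 + 8) = 370*3 = 1110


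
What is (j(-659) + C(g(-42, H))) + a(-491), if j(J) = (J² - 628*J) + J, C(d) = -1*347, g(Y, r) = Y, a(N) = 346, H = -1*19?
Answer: 847473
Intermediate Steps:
H = -19
C(d) = -347
j(J) = J² - 627*J
(j(-659) + C(g(-42, H))) + a(-491) = (-659*(-627 - 659) - 347) + 346 = (-659*(-1286) - 347) + 346 = (847474 - 347) + 346 = 847127 + 346 = 847473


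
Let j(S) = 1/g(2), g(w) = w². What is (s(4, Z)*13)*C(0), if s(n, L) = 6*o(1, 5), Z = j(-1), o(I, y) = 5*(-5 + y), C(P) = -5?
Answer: 0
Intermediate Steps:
j(S) = ¼ (j(S) = 1/(2²) = 1/4 = ¼)
o(I, y) = -25 + 5*y
Z = ¼ ≈ 0.25000
s(n, L) = 0 (s(n, L) = 6*(-25 + 5*5) = 6*(-25 + 25) = 6*0 = 0)
(s(4, Z)*13)*C(0) = (0*13)*(-5) = 0*(-5) = 0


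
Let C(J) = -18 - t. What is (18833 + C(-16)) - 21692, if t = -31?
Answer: -2846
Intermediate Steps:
C(J) = 13 (C(J) = -18 - 1*(-31) = -18 + 31 = 13)
(18833 + C(-16)) - 21692 = (18833 + 13) - 21692 = 18846 - 21692 = -2846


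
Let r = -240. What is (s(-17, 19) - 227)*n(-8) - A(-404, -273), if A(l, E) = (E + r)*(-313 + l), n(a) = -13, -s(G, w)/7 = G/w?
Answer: -6934077/19 ≈ -3.6495e+5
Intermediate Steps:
s(G, w) = -7*G/w
A(l, E) = (-313 + l)*(-240 + E) (A(l, E) = (E - 240)*(-313 + l) = (-240 + E)*(-313 + l) = (-313 + l)*(-240 + E))
(s(-17, 19) - 227)*n(-8) - A(-404, -273) = (-7*(-17)/19 - 227)*(-13) - (75120 - 313*(-273) - 240*(-404) - 273*(-404)) = (-7*(-17)*1/19 - 227)*(-13) - (75120 + 85449 + 96960 + 110292) = (119/19 - 227)*(-13) - 1*367821 = -4194/19*(-13) - 367821 = 54522/19 - 367821 = -6934077/19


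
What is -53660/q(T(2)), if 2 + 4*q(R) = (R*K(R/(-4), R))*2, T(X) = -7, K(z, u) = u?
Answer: -13415/6 ≈ -2235.8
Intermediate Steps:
q(R) = -½ + R²/2 (q(R) = -½ + ((R*R)*2)/4 = -½ + (R²*2)/4 = -½ + (2*R²)/4 = -½ + R²/2)
-53660/q(T(2)) = -53660/(-½ + (½)*(-7)²) = -53660/(-½ + (½)*49) = -53660/(-½ + 49/2) = -53660/24 = -53660*1/24 = -13415/6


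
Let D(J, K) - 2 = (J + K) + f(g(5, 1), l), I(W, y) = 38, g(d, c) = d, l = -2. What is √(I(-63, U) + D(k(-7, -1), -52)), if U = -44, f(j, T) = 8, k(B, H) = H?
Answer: I*√5 ≈ 2.2361*I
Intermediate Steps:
D(J, K) = 10 + J + K (D(J, K) = 2 + ((J + K) + 8) = 2 + (8 + J + K) = 10 + J + K)
√(I(-63, U) + D(k(-7, -1), -52)) = √(38 + (10 - 1 - 52)) = √(38 - 43) = √(-5) = I*√5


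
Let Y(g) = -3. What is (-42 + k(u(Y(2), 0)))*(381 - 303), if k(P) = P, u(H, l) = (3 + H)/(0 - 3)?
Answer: -3276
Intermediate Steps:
u(H, l) = -1 - H/3 (u(H, l) = (3 + H)/(-3) = (3 + H)*(-⅓) = -1 - H/3)
(-42 + k(u(Y(2), 0)))*(381 - 303) = (-42 + (-1 - ⅓*(-3)))*(381 - 303) = (-42 + (-1 + 1))*78 = (-42 + 0)*78 = -42*78 = -3276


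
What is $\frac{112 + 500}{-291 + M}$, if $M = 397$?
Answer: $\frac{306}{53} \approx 5.7736$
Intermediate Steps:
$\frac{112 + 500}{-291 + M} = \frac{112 + 500}{-291 + 397} = \frac{612}{106} = 612 \cdot \frac{1}{106} = \frac{306}{53}$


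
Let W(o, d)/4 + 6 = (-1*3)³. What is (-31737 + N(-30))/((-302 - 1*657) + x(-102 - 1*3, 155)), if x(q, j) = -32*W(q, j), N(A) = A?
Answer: -31767/3265 ≈ -9.7296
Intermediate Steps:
W(o, d) = -132 (W(o, d) = -24 + 4*(-1*3)³ = -24 + 4*(-3)³ = -24 + 4*(-27) = -24 - 108 = -132)
x(q, j) = 4224 (x(q, j) = -32*(-132) = 4224)
(-31737 + N(-30))/((-302 - 1*657) + x(-102 - 1*3, 155)) = (-31737 - 30)/((-302 - 1*657) + 4224) = -31767/((-302 - 657) + 4224) = -31767/(-959 + 4224) = -31767/3265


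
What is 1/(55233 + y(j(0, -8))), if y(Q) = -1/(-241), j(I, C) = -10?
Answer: 241/13311154 ≈ 1.8105e-5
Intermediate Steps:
y(Q) = 1/241 (y(Q) = -1*(-1/241) = 1/241)
1/(55233 + y(j(0, -8))) = 1/(55233 + 1/241) = 1/(13311154/241) = 241/13311154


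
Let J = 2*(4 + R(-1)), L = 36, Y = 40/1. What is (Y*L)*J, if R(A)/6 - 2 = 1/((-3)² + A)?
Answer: 48240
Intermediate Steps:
Y = 40 (Y = 40*1 = 40)
R(A) = 12 + 6/(9 + A) (R(A) = 12 + 6/((-3)² + A) = 12 + 6/(9 + A))
J = 67/2 (J = 2*(4 + 6*(19 + 2*(-1))/(9 - 1)) = 2*(4 + 6*(19 - 2)/8) = 2*(4 + 6*(⅛)*17) = 2*(4 + 51/4) = 2*(67/4) = 67/2 ≈ 33.500)
(Y*L)*J = (40*36)*(67/2) = 1440*(67/2) = 48240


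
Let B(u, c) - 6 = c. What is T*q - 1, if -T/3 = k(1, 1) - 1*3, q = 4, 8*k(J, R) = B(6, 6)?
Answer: 17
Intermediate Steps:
B(u, c) = 6 + c
k(J, R) = 3/2 (k(J, R) = (6 + 6)/8 = (⅛)*12 = 3/2)
T = 9/2 (T = -3*(3/2 - 1*3) = -3*(3/2 - 3) = -3*(-3/2) = 9/2 ≈ 4.5000)
T*q - 1 = (9/2)*4 - 1 = 18 - 1 = 17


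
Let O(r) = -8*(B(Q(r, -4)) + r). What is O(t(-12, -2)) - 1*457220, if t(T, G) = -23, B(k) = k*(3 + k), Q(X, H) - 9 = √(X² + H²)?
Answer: -462260 - 168*√545 ≈ -4.6618e+5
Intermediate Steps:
Q(X, H) = 9 + √(H² + X²) (Q(X, H) = 9 + √(X² + H²) = 9 + √(H² + X²))
O(r) = -8*r - 8*(9 + √(16 + r²))*(12 + √(16 + r²)) (O(r) = -8*((9 + √((-4)² + r²))*(3 + (9 + √((-4)² + r²))) + r) = -8*((9 + √(16 + r²))*(3 + (9 + √(16 + r²))) + r) = -8*((9 + √(16 + r²))*(12 + √(16 + r²)) + r) = -8*(r + (9 + √(16 + r²))*(12 + √(16 + r²))) = -8*r - 8*(9 + √(16 + r²))*(12 + √(16 + r²)))
O(t(-12, -2)) - 1*457220 = (-992 - 168*√(16 + (-23)²) - 8*(-23) - 8*(-23)²) - 1*457220 = (-992 - 168*√(16 + 529) + 184 - 8*529) - 457220 = (-992 - 168*√545 + 184 - 4232) - 457220 = (-5040 - 168*√545) - 457220 = -462260 - 168*√545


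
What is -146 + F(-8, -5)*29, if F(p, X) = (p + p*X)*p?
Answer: -7570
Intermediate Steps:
F(p, X) = p*(p + X*p) (F(p, X) = (p + X*p)*p = p*(p + X*p))
-146 + F(-8, -5)*29 = -146 + ((-8)²*(1 - 5))*29 = -146 + (64*(-4))*29 = -146 - 256*29 = -146 - 7424 = -7570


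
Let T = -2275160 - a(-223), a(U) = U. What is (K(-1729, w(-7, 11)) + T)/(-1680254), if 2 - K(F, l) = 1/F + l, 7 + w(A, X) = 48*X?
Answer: 3934263423/2905159166 ≈ 1.3542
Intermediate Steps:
w(A, X) = -7 + 48*X
K(F, l) = 2 - l - 1/F (K(F, l) = 2 - (1/F + l) = 2 - (l + 1/F) = 2 + (-l - 1/F) = 2 - l - 1/F)
T = -2274937 (T = -2275160 - 1*(-223) = -2275160 + 223 = -2274937)
(K(-1729, w(-7, 11)) + T)/(-1680254) = ((2 - (-7 + 48*11) - 1/(-1729)) - 2274937)/(-1680254) = ((2 - (-7 + 528) - 1*(-1/1729)) - 2274937)*(-1/1680254) = ((2 - 1*521 + 1/1729) - 2274937)*(-1/1680254) = ((2 - 521 + 1/1729) - 2274937)*(-1/1680254) = (-897350/1729 - 2274937)*(-1/1680254) = -3934263423/1729*(-1/1680254) = 3934263423/2905159166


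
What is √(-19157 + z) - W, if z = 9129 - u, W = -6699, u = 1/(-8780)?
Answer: 6699 + 3*I*√21473401845/4390 ≈ 6699.0 + 100.14*I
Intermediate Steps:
u = -1/8780 ≈ -0.00011390
z = 80152621/8780 (z = 9129 - 1*(-1/8780) = 9129 + 1/8780 = 80152621/8780 ≈ 9129.0)
√(-19157 + z) - W = √(-19157 + 80152621/8780) - 1*(-6699) = √(-88045839/8780) + 6699 = 3*I*√21473401845/4390 + 6699 = 6699 + 3*I*√21473401845/4390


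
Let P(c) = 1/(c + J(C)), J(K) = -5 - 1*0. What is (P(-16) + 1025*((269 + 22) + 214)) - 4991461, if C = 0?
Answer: -93950557/21 ≈ -4.4738e+6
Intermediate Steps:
J(K) = -5 (J(K) = -5 + 0 = -5)
P(c) = 1/(-5 + c) (P(c) = 1/(c - 5) = 1/(-5 + c))
(P(-16) + 1025*((269 + 22) + 214)) - 4991461 = (1/(-5 - 16) + 1025*((269 + 22) + 214)) - 4991461 = (1/(-21) + 1025*(291 + 214)) - 4991461 = (-1/21 + 1025*505) - 4991461 = (-1/21 + 517625) - 4991461 = 10870124/21 - 4991461 = -93950557/21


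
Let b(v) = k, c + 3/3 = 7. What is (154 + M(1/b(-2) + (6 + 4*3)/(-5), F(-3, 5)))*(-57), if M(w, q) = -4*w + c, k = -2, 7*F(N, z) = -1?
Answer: -50274/5 ≈ -10055.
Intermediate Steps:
F(N, z) = -1/7 (F(N, z) = (1/7)*(-1) = -1/7)
c = 6 (c = -1 + 7 = 6)
b(v) = -2
M(w, q) = 6 - 4*w (M(w, q) = -4*w + 6 = 6 - 4*w)
(154 + M(1/b(-2) + (6 + 4*3)/(-5), F(-3, 5)))*(-57) = (154 + (6 - 4*(1/(-2) + (6 + 4*3)/(-5))))*(-57) = (154 + (6 - 4*(1*(-1/2) + (6 + 12)*(-1/5))))*(-57) = (154 + (6 - 4*(-1/2 + 18*(-1/5))))*(-57) = (154 + (6 - 4*(-1/2 - 18/5)))*(-57) = (154 + (6 - 4*(-41/10)))*(-57) = (154 + (6 + 82/5))*(-57) = (154 + 112/5)*(-57) = (882/5)*(-57) = -50274/5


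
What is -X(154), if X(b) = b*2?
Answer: -308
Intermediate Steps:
X(b) = 2*b
-X(154) = -2*154 = -1*308 = -308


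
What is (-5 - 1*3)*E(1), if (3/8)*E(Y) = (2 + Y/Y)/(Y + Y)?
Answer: -32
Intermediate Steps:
E(Y) = 4/Y (E(Y) = 8*((2 + Y/Y)/(Y + Y))/3 = 8*((2 + 1)/((2*Y)))/3 = 8*(3*(1/(2*Y)))/3 = 8*(3/(2*Y))/3 = 4/Y)
(-5 - 1*3)*E(1) = (-5 - 1*3)*(4/1) = (-5 - 3)*(4*1) = -8*4 = -32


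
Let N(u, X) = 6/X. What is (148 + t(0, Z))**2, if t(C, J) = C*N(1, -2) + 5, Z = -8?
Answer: 23409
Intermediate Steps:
t(C, J) = 5 - 3*C (t(C, J) = C*(6/(-2)) + 5 = C*(6*(-1/2)) + 5 = C*(-3) + 5 = -3*C + 5 = 5 - 3*C)
(148 + t(0, Z))**2 = (148 + (5 - 3*0))**2 = (148 + (5 + 0))**2 = (148 + 5)**2 = 153**2 = 23409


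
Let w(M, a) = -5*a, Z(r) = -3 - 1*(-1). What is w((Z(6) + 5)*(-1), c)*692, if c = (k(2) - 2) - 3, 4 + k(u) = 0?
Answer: 31140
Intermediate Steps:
k(u) = -4 (k(u) = -4 + 0 = -4)
c = -9 (c = (-4 - 2) - 3 = -6 - 3 = -9)
Z(r) = -2 (Z(r) = -3 + 1 = -2)
w((Z(6) + 5)*(-1), c)*692 = -5*(-9)*692 = 45*692 = 31140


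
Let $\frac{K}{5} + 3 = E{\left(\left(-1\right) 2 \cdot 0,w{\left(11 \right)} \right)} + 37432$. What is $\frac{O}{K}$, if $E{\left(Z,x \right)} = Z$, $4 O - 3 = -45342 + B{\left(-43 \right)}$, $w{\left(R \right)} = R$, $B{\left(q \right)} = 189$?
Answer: $- \frac{645}{10694} \approx -0.060314$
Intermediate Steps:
$O = - \frac{22575}{2}$ ($O = \frac{3}{4} + \frac{-45342 + 189}{4} = \frac{3}{4} + \frac{1}{4} \left(-45153\right) = \frac{3}{4} - \frac{45153}{4} = - \frac{22575}{2} \approx -11288.0$)
$K = 187145$ ($K = -15 + 5 \left(\left(-1\right) 2 \cdot 0 + 37432\right) = -15 + 5 \left(\left(-2\right) 0 + 37432\right) = -15 + 5 \left(0 + 37432\right) = -15 + 5 \cdot 37432 = -15 + 187160 = 187145$)
$\frac{O}{K} = - \frac{22575}{2 \cdot 187145} = \left(- \frac{22575}{2}\right) \frac{1}{187145} = - \frac{645}{10694}$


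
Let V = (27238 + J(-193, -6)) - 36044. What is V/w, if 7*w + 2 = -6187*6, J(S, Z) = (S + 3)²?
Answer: -95529/18562 ≈ -5.1465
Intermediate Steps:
J(S, Z) = (3 + S)²
V = 27294 (V = (27238 + (3 - 193)²) - 36044 = (27238 + (-190)²) - 36044 = (27238 + 36100) - 36044 = 63338 - 36044 = 27294)
w = -37124/7 (w = -2/7 + (-6187*6)/7 = -2/7 + (⅐)*(-37122) = -2/7 - 37122/7 = -37124/7 ≈ -5303.4)
V/w = 27294/(-37124/7) = 27294*(-7/37124) = -95529/18562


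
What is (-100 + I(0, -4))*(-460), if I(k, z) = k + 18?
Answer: 37720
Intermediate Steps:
I(k, z) = 18 + k
(-100 + I(0, -4))*(-460) = (-100 + (18 + 0))*(-460) = (-100 + 18)*(-460) = -82*(-460) = 37720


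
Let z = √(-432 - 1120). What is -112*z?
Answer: -448*I*√97 ≈ -4412.3*I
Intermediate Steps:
z = 4*I*√97 (z = √(-1552) = 4*I*√97 ≈ 39.395*I)
-112*z = -448*I*√97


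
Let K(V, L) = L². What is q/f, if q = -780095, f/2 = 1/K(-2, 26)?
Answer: -263672110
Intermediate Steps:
f = 1/338 (f = 2/(26²) = 2/676 = 2*(1/676) = 1/338 ≈ 0.0029586)
q/f = -780095/1/338 = -780095*338 = -263672110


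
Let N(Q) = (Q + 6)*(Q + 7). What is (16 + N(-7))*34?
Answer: 544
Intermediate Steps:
N(Q) = (6 + Q)*(7 + Q)
(16 + N(-7))*34 = (16 + (42 + (-7)**2 + 13*(-7)))*34 = (16 + (42 + 49 - 91))*34 = (16 + 0)*34 = 16*34 = 544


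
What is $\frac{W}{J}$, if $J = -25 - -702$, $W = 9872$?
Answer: $\frac{9872}{677} \approx 14.582$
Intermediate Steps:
$J = 677$ ($J = -25 + 702 = 677$)
$\frac{W}{J} = \frac{9872}{677}$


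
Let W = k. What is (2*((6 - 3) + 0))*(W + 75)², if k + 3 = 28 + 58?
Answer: 149784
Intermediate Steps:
k = 83 (k = -3 + (28 + 58) = -3 + 86 = 83)
W = 83
(2*((6 - 3) + 0))*(W + 75)² = (2*((6 - 3) + 0))*(83 + 75)² = (2*(3 + 0))*158² = (2*3)*24964 = 6*24964 = 149784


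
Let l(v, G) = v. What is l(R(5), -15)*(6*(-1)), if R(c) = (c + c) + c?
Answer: -90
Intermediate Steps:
R(c) = 3*c (R(c) = 2*c + c = 3*c)
l(R(5), -15)*(6*(-1)) = (3*5)*(6*(-1)) = 15*(-6) = -90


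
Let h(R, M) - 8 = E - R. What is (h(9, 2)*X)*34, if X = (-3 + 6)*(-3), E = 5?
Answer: -1224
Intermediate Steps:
h(R, M) = 13 - R (h(R, M) = 8 + (5 - R) = 13 - R)
X = -9 (X = 3*(-3) = -9)
(h(9, 2)*X)*34 = ((13 - 1*9)*(-9))*34 = ((13 - 9)*(-9))*34 = (4*(-9))*34 = -36*34 = -1224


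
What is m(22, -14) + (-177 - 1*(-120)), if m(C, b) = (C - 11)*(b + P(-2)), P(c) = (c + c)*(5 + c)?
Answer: -343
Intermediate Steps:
P(c) = 2*c*(5 + c) (P(c) = (2*c)*(5 + c) = 2*c*(5 + c))
m(C, b) = (-12 + b)*(-11 + C) (m(C, b) = (C - 11)*(b + 2*(-2)*(5 - 2)) = (-11 + C)*(b + 2*(-2)*3) = (-11 + C)*(b - 12) = (-11 + C)*(-12 + b) = (-12 + b)*(-11 + C))
m(22, -14) + (-177 - 1*(-120)) = (132 - 12*22 - 11*(-14) + 22*(-14)) + (-177 - 1*(-120)) = (132 - 264 + 154 - 308) + (-177 + 120) = -286 - 57 = -343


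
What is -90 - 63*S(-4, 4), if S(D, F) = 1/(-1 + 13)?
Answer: -381/4 ≈ -95.250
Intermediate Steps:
S(D, F) = 1/12
-90 - 63*S(-4, 4) = -90 - 63*1/12 = -90 - 21/4 = -381/4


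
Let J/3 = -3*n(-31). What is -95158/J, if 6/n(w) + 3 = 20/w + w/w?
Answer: -3901478/837 ≈ -4661.3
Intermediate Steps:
n(w) = 6/(-2 + 20/w) (n(w) = 6/(-3 + (20/w + w/w)) = 6/(-3 + (20/w + 1)) = 6/(-3 + (1 + 20/w)) = 6/(-2 + 20/w))
J = 837/41 (J = 3*(-(-9)*(-31)/(-10 - 31)) = 3*(-(-9)*(-31)/(-41)) = 3*(-(-9)*(-31)*(-1)/41) = 3*(-3*(-93/41)) = 3*(279/41) = 837/41 ≈ 20.415)
-95158/J = -95158/837/41 = -95158*41/837 = -1*3901478/837 = -3901478/837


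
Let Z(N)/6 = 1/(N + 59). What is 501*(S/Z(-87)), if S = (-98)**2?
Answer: -22454152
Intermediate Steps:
S = 9604
Z(N) = 6/(59 + N) (Z(N) = 6/(N + 59) = 6/(59 + N))
501*(S/Z(-87)) = 501*(9604/((6/(59 - 87)))) = 501*(9604/((6/(-28)))) = 501*(9604/((6*(-1/28)))) = 501*(9604/(-3/14)) = 501*(9604*(-14/3)) = 501*(-134456/3) = -22454152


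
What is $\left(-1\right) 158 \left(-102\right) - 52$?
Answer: $16064$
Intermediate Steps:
$\left(-1\right) 158 \left(-102\right) - 52 = \left(-158\right) \left(-102\right) - 52 = 16116 - 52 = 16064$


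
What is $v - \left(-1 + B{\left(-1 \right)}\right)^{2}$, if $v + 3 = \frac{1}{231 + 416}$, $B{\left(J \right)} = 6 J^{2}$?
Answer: $- \frac{18115}{647} \approx -27.998$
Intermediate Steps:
$v = - \frac{1940}{647}$ ($v = -3 + \frac{1}{231 + 416} = -3 + \frac{1}{647} = - \frac{1940}{647} \approx -2.9985$)
$v - \left(-1 + B{\left(-1 \right)}\right)^{2} = - \frac{1940}{647} - \left(-1 + 6 \left(-1\right)^{2}\right)^{2} = - \frac{1940}{647} - \left(-1 + 6 \cdot 1\right)^{2} = - \frac{1940}{647} - \left(-1 + 6\right)^{2} = - \frac{1940}{647} - 5^{2} = - \frac{1940}{647} - 25 = - \frac{18115}{647}$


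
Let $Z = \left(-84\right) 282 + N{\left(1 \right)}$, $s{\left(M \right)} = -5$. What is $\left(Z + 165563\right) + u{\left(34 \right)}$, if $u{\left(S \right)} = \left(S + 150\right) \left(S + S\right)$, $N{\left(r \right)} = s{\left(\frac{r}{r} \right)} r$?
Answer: $154382$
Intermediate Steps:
$N{\left(r \right)} = - 5 r$
$u{\left(S \right)} = 2 S \left(150 + S\right)$ ($u{\left(S \right)} = \left(150 + S\right) 2 S = 2 S \left(150 + S\right)$)
$Z = -23693$ ($Z = \left(-84\right) 282 - 5 = -23688 - 5 = -23693$)
$\left(Z + 165563\right) + u{\left(34 \right)} = \left(-23693 + 165563\right) + 2 \cdot 34 \left(150 + 34\right) = 141870 + 2 \cdot 34 \cdot 184 = 141870 + 12512 = 154382$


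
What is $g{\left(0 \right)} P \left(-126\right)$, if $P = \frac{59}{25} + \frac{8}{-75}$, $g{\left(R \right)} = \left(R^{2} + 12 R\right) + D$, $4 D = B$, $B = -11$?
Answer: $\frac{39039}{50} \approx 780.78$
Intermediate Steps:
$D = - \frac{11}{4}$ ($D = \frac{1}{4} \left(-11\right) = - \frac{11}{4} \approx -2.75$)
$g{\left(R \right)} = - \frac{11}{4} + R^{2} + 12 R$ ($g{\left(R \right)} = \left(R^{2} + 12 R\right) - \frac{11}{4} = - \frac{11}{4} + R^{2} + 12 R$)
$P = \frac{169}{75}$ ($P = 59 \cdot \frac{1}{25} + 8 \left(- \frac{1}{75}\right) = \frac{59}{25} - \frac{8}{75} = \frac{169}{75} \approx 2.2533$)
$g{\left(0 \right)} P \left(-126\right) = \left(- \frac{11}{4} + 0^{2} + 12 \cdot 0\right) \frac{169}{75} \left(-126\right) = \left(- \frac{11}{4} + 0 + 0\right) \frac{169}{75} \left(-126\right) = \left(- \frac{11}{4}\right) \frac{169}{75} \left(-126\right) = \left(- \frac{1859}{300}\right) \left(-126\right) = \frac{39039}{50}$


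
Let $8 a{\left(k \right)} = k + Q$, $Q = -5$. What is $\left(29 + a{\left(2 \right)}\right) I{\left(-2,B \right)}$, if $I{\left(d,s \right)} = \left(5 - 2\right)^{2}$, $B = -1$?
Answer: $\frac{2061}{8} \approx 257.63$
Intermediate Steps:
$I{\left(d,s \right)} = 9$ ($I{\left(d,s \right)} = 3^{2} = 9$)
$a{\left(k \right)} = - \frac{5}{8} + \frac{k}{8}$ ($a{\left(k \right)} = \frac{k - 5}{8} = \frac{-5 + k}{8} = - \frac{5}{8} + \frac{k}{8}$)
$\left(29 + a{\left(2 \right)}\right) I{\left(-2,B \right)} = \left(29 + \left(- \frac{5}{8} + \frac{1}{8} \cdot 2\right)\right) 9 = \left(29 + \left(- \frac{5}{8} + \frac{1}{4}\right)\right) 9 = \left(29 - \frac{3}{8}\right) 9 = \frac{229}{8} \cdot 9 = \frac{2061}{8}$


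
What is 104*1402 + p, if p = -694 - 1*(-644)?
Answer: 145758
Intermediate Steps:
p = -50 (p = -694 + 644 = -50)
104*1402 + p = 104*1402 - 50 = 145808 - 50 = 145758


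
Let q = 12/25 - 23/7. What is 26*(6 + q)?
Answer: 14534/175 ≈ 83.051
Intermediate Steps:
q = -491/175 (q = 12*(1/25) - 23*⅐ = 12/25 - 23/7 = -491/175 ≈ -2.8057)
26*(6 + q) = 26*(6 - 491/175) = 26*(559/175) = 14534/175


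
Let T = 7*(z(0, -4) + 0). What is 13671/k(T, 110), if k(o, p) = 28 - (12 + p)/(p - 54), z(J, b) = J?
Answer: 127596/241 ≈ 529.44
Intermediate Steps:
T = 0 (T = 7*(0 + 0) = 7*0 = 0)
k(o, p) = 28 - (12 + p)/(-54 + p)
13671/k(T, 110) = 13671/((3*(-508 + 9*110)/(-54 + 110))) = 13671/((3*(-508 + 990)/56)) = 13671/((3*(1/56)*482)) = 13671/(723/28) = 13671*(28/723) = 127596/241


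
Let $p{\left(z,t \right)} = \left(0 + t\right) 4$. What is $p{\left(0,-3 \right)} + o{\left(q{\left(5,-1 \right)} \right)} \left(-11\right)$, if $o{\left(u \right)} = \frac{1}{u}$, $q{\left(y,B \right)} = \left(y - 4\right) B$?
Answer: $-1$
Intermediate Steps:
$p{\left(z,t \right)} = 4 t$ ($p{\left(z,t \right)} = t 4 = 4 t$)
$q{\left(y,B \right)} = B \left(-4 + y\right)$ ($q{\left(y,B \right)} = \left(-4 + y\right) B = B \left(-4 + y\right)$)
$p{\left(0,-3 \right)} + o{\left(q{\left(5,-1 \right)} \right)} \left(-11\right) = 4 \left(-3\right) + \frac{1}{\left(-1\right) \left(-4 + 5\right)} \left(-11\right) = -12 + \frac{1}{\left(-1\right) 1} \left(-11\right) = -12 + \frac{1}{-1} \left(-11\right) = -12 - -11 = -12 + 11 = -1$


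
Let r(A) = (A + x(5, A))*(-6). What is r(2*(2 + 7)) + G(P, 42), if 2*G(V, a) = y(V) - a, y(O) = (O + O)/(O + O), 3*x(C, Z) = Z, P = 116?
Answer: -329/2 ≈ -164.50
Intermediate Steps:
x(C, Z) = Z/3
y(O) = 1 (y(O) = (2*O)/((2*O)) = (2*O)*(1/(2*O)) = 1)
r(A) = -8*A (r(A) = (A + A/3)*(-6) = (4*A/3)*(-6) = -8*A)
G(V, a) = ½ - a/2 (G(V, a) = (1 - a)/2 = ½ - a/2)
r(2*(2 + 7)) + G(P, 42) = -16*(2 + 7) + (½ - ½*42) = -16*9 + (½ - 21) = -8*18 - 41/2 = -144 - 41/2 = -329/2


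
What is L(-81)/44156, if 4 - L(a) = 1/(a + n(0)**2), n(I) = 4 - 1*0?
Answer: 261/2870140 ≈ 9.0936e-5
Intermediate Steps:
n(I) = 4 (n(I) = 4 + 0 = 4)
L(a) = 4 - 1/(16 + a) (L(a) = 4 - 1/(a + 4**2) = 4 - 1/(a + 16) = 4 - 1/(16 + a))
L(-81)/44156 = ((63 + 4*(-81))/(16 - 81))/44156 = ((63 - 324)/(-65))*(1/44156) = -1/65*(-261)*(1/44156) = (261/65)*(1/44156) = 261/2870140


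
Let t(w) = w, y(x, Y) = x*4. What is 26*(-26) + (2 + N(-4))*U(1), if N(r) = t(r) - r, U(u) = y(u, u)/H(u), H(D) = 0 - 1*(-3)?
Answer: -2020/3 ≈ -673.33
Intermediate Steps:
y(x, Y) = 4*x
H(D) = 3 (H(D) = 0 + 3 = 3)
U(u) = 4*u/3 (U(u) = (4*u)/3 = (4*u)*(1/3) = 4*u/3)
N(r) = 0 (N(r) = r - r = 0)
26*(-26) + (2 + N(-4))*U(1) = 26*(-26) + (2 + 0)*((4/3)*1) = -676 + 2*(4/3) = -676 + 8/3 = -2020/3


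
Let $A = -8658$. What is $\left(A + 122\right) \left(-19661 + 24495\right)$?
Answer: $-41263024$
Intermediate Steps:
$\left(A + 122\right) \left(-19661 + 24495\right) = \left(-8658 + 122\right) \left(-19661 + 24495\right) = \left(-8536\right) 4834 = -41263024$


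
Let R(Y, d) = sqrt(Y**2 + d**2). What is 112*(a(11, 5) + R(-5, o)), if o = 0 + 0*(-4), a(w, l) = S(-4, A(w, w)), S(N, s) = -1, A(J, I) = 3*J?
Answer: 448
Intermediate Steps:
a(w, l) = -1
o = 0 (o = 0 + 0 = 0)
112*(a(11, 5) + R(-5, o)) = 112*(-1 + sqrt((-5)**2 + 0**2)) = 112*(-1 + sqrt(25 + 0)) = 112*(-1 + sqrt(25)) = 112*(-1 + 5) = 112*4 = 448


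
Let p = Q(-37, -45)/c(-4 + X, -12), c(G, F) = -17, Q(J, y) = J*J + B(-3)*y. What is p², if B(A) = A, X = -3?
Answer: 2262016/289 ≈ 7827.0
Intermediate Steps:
Q(J, y) = J² - 3*y (Q(J, y) = J*J - 3*y = J² - 3*y)
p = -1504/17 (p = ((-37)² - 3*(-45))/(-17) = (1369 + 135)*(-1/17) = 1504*(-1/17) = -1504/17 ≈ -88.471)
p² = (-1504/17)² = 2262016/289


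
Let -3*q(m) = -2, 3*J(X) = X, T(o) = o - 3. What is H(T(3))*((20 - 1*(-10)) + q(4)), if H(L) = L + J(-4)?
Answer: -368/9 ≈ -40.889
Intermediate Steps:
T(o) = -3 + o
J(X) = X/3
q(m) = 2/3 (q(m) = -1/3*(-2) = 2/3)
H(L) = -4/3 + L (H(L) = L + (1/3)*(-4) = L - 4/3 = -4/3 + L)
H(T(3))*((20 - 1*(-10)) + q(4)) = (-4/3 + (-3 + 3))*((20 - 1*(-10)) + 2/3) = (-4/3 + 0)*((20 + 10) + 2/3) = -4*(30 + 2/3)/3 = -4/3*92/3 = -368/9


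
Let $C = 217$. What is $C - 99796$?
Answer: $-99579$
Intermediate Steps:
$C - 99796 = 217 - 99796 = -99579$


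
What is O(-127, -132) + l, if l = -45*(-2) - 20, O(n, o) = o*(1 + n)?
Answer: 16702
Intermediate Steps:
l = 70 (l = 90 - 20 = 70)
O(-127, -132) + l = -132*(1 - 127) + 70 = -132*(-126) + 70 = 16632 + 70 = 16702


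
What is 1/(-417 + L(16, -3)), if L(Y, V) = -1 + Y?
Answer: -1/402 ≈ -0.0024876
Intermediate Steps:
1/(-417 + L(16, -3)) = 1/(-417 + (-1 + 16)) = 1/(-417 + 15) = 1/(-402) = -1/402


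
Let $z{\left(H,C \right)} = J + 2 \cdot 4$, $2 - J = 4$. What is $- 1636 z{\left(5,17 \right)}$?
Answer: $-9816$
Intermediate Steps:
$J = -2$ ($J = 2 - 4 = -2$)
$z{\left(H,C \right)} = 6$ ($z{\left(H,C \right)} = -2 + 2 \cdot 4 = -2 + 8 = 6$)
$- 1636 z{\left(5,17 \right)} = \left(-1636\right) 6 = -9816$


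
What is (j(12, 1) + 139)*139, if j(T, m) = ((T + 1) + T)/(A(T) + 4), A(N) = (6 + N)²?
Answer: 6340763/328 ≈ 19332.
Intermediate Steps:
j(T, m) = (1 + 2*T)/(4 + (6 + T)²) (j(T, m) = ((T + 1) + T)/((6 + T)² + 4) = ((1 + T) + T)/(4 + (6 + T)²) = (1 + 2*T)/(4 + (6 + T)²))
(j(12, 1) + 139)*139 = ((1 + 2*12)/(4 + (6 + 12)²) + 139)*139 = ((1 + 24)/(4 + 18²) + 139)*139 = (25/(4 + 324) + 139)*139 = (25/328 + 139)*139 = (45617/328)*139 = 6340763/328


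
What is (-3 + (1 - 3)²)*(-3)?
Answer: -3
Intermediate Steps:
(-3 + (1 - 3)²)*(-3) = (-3 + (-2)²)*(-3) = (-3 + 4)*(-3) = 1*(-3) = -3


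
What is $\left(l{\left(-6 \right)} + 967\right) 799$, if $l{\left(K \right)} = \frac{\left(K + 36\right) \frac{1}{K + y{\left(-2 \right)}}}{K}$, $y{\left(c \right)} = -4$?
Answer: $\frac{1546065}{2} \approx 7.7303 \cdot 10^{5}$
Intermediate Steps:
$l{\left(K \right)} = \frac{36 + K}{K \left(-4 + K\right)}$ ($l{\left(K \right)} = \frac{\left(K + 36\right) \frac{1}{K - 4}}{K} = \frac{\left(36 + K\right) \frac{1}{-4 + K}}{K} = \frac{\frac{1}{-4 + K} \left(36 + K\right)}{K} = \frac{36 + K}{K \left(-4 + K\right)}$)
$\left(l{\left(-6 \right)} + 967\right) 799 = \left(\frac{36 - 6}{\left(-6\right) \left(-4 - 6\right)} + 967\right) 799 = \left(\left(- \frac{1}{6}\right) \frac{1}{-10} \cdot 30 + 967\right) 799 = \left(\left(- \frac{1}{6}\right) \left(- \frac{1}{10}\right) 30 + 967\right) 799 = \left(\frac{1}{2} + 967\right) 799 = \frac{1935}{2} \cdot 799 = \frac{1546065}{2}$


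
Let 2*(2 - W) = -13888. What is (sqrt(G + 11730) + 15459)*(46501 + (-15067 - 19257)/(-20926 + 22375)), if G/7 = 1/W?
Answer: 347032005625/483 + 67345625*sqrt(565936373302)/10064754 ≈ 7.2353e+8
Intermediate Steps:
W = 6946 (W = 2 - 1/2*(-13888) = 2 + 6944 = 6946)
G = 7/6946 ≈ 0.0010078
(sqrt(G + 11730) + 15459)*(46501 + (-15067 - 19257)/(-20926 + 22375)) = (sqrt(7/6946 + 11730) + 15459)*(46501 + (-15067 - 19257)/(-20926 + 22375)) = (sqrt(81476587/6946) + 15459)*(46501 - 34324/1449) = (sqrt(565936373302)/6946 + 15459)*(46501 - 34324*1/1449) = (15459 + sqrt(565936373302)/6946)*(46501 - 34324/1449) = (15459 + sqrt(565936373302)/6946)*(67345625/1449) = 347032005625/483 + 67345625*sqrt(565936373302)/10064754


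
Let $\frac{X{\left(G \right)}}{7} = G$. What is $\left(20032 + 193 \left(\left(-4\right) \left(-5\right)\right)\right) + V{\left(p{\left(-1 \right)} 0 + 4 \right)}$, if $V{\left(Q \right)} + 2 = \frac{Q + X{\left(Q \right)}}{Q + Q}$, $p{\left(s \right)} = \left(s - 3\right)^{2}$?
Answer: $23894$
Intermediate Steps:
$X{\left(G \right)} = 7 G$
$p{\left(s \right)} = \left(-3 + s\right)^{2}$
$V{\left(Q \right)} = 2$ ($V{\left(Q \right)} = -2 + \frac{Q + 7 Q}{Q + Q} = -2 + \frac{8 Q}{2 Q} = -2 + 8 Q \frac{1}{2 Q} = -2 + 4 = 2$)
$\left(20032 + 193 \left(\left(-4\right) \left(-5\right)\right)\right) + V{\left(p{\left(-1 \right)} 0 + 4 \right)} = \left(20032 + 193 \left(\left(-4\right) \left(-5\right)\right)\right) + 2 = \left(20032 + 193 \cdot 20\right) + 2 = \left(20032 + 3860\right) + 2 = 23892 + 2 = 23894$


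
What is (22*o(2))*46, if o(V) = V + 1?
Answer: 3036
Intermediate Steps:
o(V) = 1 + V
(22*o(2))*46 = (22*(1 + 2))*46 = (22*3)*46 = 66*46 = 3036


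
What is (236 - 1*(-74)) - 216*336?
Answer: -72266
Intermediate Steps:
(236 - 1*(-74)) - 216*336 = (236 + 74) - 72576 = 310 - 72576 = -72266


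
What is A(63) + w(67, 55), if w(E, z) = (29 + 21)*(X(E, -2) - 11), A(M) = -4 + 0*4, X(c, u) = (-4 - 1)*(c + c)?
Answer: -34054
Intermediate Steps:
X(c, u) = -10*c
A(M) = -4 (A(M) = -4 + 0 = -4)
w(E, z) = -550 - 500*E (w(E, z) = (29 + 21)*(-10*E - 11) = 50*(-11 - 10*E) = -550 - 500*E)
A(63) + w(67, 55) = -4 + (-550 - 500*67) = -4 + (-550 - 33500) = -4 - 34050 = -34054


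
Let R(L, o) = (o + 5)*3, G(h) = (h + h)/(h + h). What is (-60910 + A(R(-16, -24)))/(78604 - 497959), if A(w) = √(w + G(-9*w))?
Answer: 12182/83871 - 2*I*√14/419355 ≈ 0.14525 - 1.7845e-5*I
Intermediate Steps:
G(h) = 1 (G(h) = (2*h)/((2*h)) = (2*h)*(1/(2*h)) = 1)
R(L, o) = 15 + 3*o (R(L, o) = (5 + o)*3 = 15 + 3*o)
A(w) = √(1 + w) (A(w) = √(w + 1) = √(1 + w))
(-60910 + A(R(-16, -24)))/(78604 - 497959) = (-60910 + √(1 + (15 + 3*(-24))))/(78604 - 497959) = (-60910 + √(1 + (15 - 72)))/(-419355) = (-60910 + √(1 - 57))*(-1/419355) = (-60910 + √(-56))*(-1/419355) = (-60910 + 2*I*√14)*(-1/419355) = 12182/83871 - 2*I*√14/419355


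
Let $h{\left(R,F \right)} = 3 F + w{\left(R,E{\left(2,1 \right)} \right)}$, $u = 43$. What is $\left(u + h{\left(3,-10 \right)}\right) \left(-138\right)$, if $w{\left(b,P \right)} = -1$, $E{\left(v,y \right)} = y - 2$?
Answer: $-1656$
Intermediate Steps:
$E{\left(v,y \right)} = -2 + y$
$h{\left(R,F \right)} = -1 + 3 F$ ($h{\left(R,F \right)} = 3 F - 1 = -1 + 3 F$)
$\left(u + h{\left(3,-10 \right)}\right) \left(-138\right) = \left(43 + \left(-1 + 3 \left(-10\right)\right)\right) \left(-138\right) = \left(43 - 31\right) \left(-138\right) = 12 \left(-138\right) = -1656$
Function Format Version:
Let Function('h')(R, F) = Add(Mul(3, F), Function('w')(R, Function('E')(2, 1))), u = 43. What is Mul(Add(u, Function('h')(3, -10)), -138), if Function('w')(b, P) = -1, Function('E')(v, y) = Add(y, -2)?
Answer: -1656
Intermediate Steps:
Function('E')(v, y) = Add(-2, y)
Function('h')(R, F) = Add(-1, Mul(3, F)) (Function('h')(R, F) = Add(Mul(3, F), -1) = Add(-1, Mul(3, F)))
Mul(Add(u, Function('h')(3, -10)), -138) = Mul(Add(43, Add(-1, Mul(3, -10))), -138) = Mul(Add(43, Add(-1, -30)), -138) = Mul(Add(43, -31), -138) = Mul(12, -138) = -1656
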